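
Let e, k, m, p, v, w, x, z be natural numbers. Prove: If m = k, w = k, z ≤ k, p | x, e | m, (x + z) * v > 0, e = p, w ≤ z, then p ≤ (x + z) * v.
w = k and w ≤ z, hence k ≤ z. Since z ≤ k, k = z. m = k and e | m, hence e | k. Since e = p, p | k. k = z, so p | z. p | x, so p | x + z. Then p | (x + z) * v. Since (x + z) * v > 0, p ≤ (x + z) * v.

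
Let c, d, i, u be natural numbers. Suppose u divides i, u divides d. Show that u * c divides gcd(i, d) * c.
u divides i and u divides d, hence u divides gcd(i, d). Then u * c divides gcd(i, d) * c.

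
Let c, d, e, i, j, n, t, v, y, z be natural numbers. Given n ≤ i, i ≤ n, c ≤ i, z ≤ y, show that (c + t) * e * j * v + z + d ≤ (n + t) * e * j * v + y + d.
Since i ≤ n and n ≤ i, i = n. From c ≤ i, c ≤ n. Then c + t ≤ n + t. By multiplying by a non-negative, (c + t) * e ≤ (n + t) * e. By multiplying by a non-negative, (c + t) * e * j ≤ (n + t) * e * j. By multiplying by a non-negative, (c + t) * e * j * v ≤ (n + t) * e * j * v. Because z ≤ y, z + d ≤ y + d. (c + t) * e * j * v ≤ (n + t) * e * j * v, so (c + t) * e * j * v + z + d ≤ (n + t) * e * j * v + y + d.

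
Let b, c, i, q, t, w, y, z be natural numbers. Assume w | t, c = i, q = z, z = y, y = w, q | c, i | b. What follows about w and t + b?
w | t + b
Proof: q = z and z = y, thus q = y. y = w, so q = w. q | c, so w | c. c = i, so w | i. Since i | b, w | b. Since w | t, w | t + b.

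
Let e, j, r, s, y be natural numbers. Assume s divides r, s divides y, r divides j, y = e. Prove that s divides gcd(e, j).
y = e and s divides y, so s divides e. s divides r and r divides j, so s divides j. s divides e, so s divides gcd(e, j).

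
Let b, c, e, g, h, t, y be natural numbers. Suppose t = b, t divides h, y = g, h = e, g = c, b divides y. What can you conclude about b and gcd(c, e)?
b divides gcd(c, e)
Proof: Because y = g and g = c, y = c. b divides y, so b divides c. h = e and t divides h, therefore t divides e. t = b, so b divides e. Since b divides c, b divides gcd(c, e).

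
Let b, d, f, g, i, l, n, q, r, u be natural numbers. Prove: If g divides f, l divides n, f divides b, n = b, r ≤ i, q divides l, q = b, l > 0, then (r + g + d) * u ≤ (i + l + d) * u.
q = b and q divides l, therefore b divides l. n = b and l divides n, therefore l divides b. Since b divides l, b = l. Since g divides f and f divides b, g divides b. b = l, so g divides l. Since l > 0, g ≤ l. r ≤ i, so r + g ≤ i + l. Then r + g + d ≤ i + l + d. By multiplying by a non-negative, (r + g + d) * u ≤ (i + l + d) * u.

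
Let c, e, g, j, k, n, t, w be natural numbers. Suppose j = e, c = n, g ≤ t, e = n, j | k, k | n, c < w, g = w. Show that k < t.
j = e and e = n, therefore j = n. j | k, so n | k. k | n, so n = k. Since c = n, c = k. g = w and g ≤ t, so w ≤ t. Since c < w, c < t. Since c = k, k < t.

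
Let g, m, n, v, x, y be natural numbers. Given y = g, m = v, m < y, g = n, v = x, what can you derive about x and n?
x < n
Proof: m = v and v = x, thus m = x. Because y = g and g = n, y = n. m < y, so m < n. m = x, so x < n.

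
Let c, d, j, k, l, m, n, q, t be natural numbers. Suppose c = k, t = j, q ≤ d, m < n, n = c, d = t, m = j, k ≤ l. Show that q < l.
d = t and t = j, therefore d = j. Since q ≤ d, q ≤ j. From n = c and c = k, n = k. Since m < n, m < k. Since k ≤ l, m < l. m = j, so j < l. q ≤ j, so q < l.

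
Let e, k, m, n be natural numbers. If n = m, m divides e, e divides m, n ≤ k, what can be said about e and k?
e ≤ k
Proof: m divides e and e divides m, therefore m = e. Since n = m, n = e. n ≤ k, so e ≤ k.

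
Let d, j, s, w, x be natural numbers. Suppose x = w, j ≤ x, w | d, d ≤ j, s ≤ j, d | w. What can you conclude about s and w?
s ≤ w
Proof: x = w and j ≤ x, thus j ≤ w. Since d | w and w | d, d = w. d ≤ j, so w ≤ j. Since j ≤ w, j = w. Since s ≤ j, s ≤ w.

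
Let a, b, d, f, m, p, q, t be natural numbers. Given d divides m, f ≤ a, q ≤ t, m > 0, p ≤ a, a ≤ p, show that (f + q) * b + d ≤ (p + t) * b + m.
Since a ≤ p and p ≤ a, a = p. Since f ≤ a, f ≤ p. Because q ≤ t, f + q ≤ p + t. By multiplying by a non-negative, (f + q) * b ≤ (p + t) * b. Because d divides m and m > 0, d ≤ m. Since (f + q) * b ≤ (p + t) * b, (f + q) * b + d ≤ (p + t) * b + m.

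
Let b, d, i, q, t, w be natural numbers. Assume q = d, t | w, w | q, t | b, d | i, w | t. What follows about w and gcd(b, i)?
w | gcd(b, i)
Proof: Because t | w and w | t, t = w. From t | b, w | b. q = d and w | q, so w | d. d | i, so w | i. Since w | b, w | gcd(b, i).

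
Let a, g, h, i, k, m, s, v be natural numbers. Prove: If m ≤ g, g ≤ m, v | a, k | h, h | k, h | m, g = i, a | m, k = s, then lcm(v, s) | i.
m ≤ g and g ≤ m, so m = g. From v | a and a | m, v | m. h | k and k | h, thus h = k. k = s, so h = s. Because h | m, s | m. v | m, so lcm(v, s) | m. Since m = g, lcm(v, s) | g. g = i, so lcm(v, s) | i.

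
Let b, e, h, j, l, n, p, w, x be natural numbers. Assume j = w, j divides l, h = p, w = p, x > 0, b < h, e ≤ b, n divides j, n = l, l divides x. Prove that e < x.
From e ≤ b and b < h, e < h. Since h = p, e < p. j = w and w = p, thus j = p. n = l and n divides j, therefore l divides j. Since j divides l, l = j. Since l divides x, j divides x. Since x > 0, j ≤ x. j = p, so p ≤ x. Since e < p, e < x.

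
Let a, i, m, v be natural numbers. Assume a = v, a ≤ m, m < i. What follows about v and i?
v < i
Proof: Since a ≤ m and m < i, a < i. From a = v, v < i.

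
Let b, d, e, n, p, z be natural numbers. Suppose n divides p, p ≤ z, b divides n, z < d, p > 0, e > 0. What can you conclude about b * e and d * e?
b * e < d * e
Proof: Because b divides n and n divides p, b divides p. From p > 0, b ≤ p. Since p ≤ z, b ≤ z. z < d, so b < d. Using e > 0 and multiplying by a positive, b * e < d * e.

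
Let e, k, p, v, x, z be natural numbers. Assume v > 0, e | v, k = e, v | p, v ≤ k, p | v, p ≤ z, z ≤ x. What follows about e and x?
e ≤ x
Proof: p | v and v | p, hence p = v. k = e and v ≤ k, therefore v ≤ e. From e | v and v > 0, e ≤ v. v ≤ e, so v = e. p = v, so p = e. p ≤ z and z ≤ x, hence p ≤ x. Since p = e, e ≤ x.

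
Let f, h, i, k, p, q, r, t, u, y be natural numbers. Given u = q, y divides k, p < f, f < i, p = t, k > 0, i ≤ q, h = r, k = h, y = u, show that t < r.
From k = h and h = r, k = r. p = t and p < f, hence t < f. From f < i and i ≤ q, f < q. t < f, so t < q. y divides k and k > 0, therefore y ≤ k. From y = u, u ≤ k. Since u = q, q ≤ k. Since t < q, t < k. Since k = r, t < r.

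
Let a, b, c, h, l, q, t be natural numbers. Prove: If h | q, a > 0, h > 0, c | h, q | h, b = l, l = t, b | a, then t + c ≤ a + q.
b = l and l = t, hence b = t. Since b | a, t | a. a > 0, so t ≤ a. Because h | q and q | h, h = q. c | h and h > 0, thus c ≤ h. h = q, so c ≤ q. Because t ≤ a, t + c ≤ a + q.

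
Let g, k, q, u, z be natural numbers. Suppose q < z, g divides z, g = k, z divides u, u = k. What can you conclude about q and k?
q < k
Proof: Because u = k and z divides u, z divides k. Since g = k and g divides z, k divides z. Because z divides k, z = k. q < z, so q < k.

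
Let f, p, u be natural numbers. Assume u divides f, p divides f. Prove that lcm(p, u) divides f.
p divides f and u divides f. Because lcm divides any common multiple, lcm(p, u) divides f.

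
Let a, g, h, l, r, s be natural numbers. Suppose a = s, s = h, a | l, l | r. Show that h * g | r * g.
Because a = s and a | l, s | l. l | r, so s | r. s = h, so h | r. Then h * g | r * g.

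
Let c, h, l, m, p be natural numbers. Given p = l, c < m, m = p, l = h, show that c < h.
m = p and p = l, thus m = l. l = h, so m = h. c < m, so c < h.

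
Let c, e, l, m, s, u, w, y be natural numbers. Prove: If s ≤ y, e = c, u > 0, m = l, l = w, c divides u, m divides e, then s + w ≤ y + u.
m = l and l = w, so m = w. e = c and m divides e, so m divides c. Since c divides u, m divides u. u > 0, so m ≤ u. Because m = w, w ≤ u. s ≤ y, so s + w ≤ y + u.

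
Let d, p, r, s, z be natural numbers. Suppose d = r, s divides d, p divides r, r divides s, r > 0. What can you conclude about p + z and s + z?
p + z ≤ s + z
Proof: d = r and s divides d, therefore s divides r. r divides s, so r = s. Since p divides r and r > 0, p ≤ r. Since r = s, p ≤ s. Then p + z ≤ s + z.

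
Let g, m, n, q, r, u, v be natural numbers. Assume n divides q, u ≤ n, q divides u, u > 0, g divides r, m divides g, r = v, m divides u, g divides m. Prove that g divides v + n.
Since r = v and g divides r, g divides v. Since n divides q and q divides u, n divides u. Since u > 0, n ≤ u. Since u ≤ n, u = n. Since m divides g and g divides m, m = g. Since m divides u, g divides u. u = n, so g divides n. g divides v, so g divides v + n.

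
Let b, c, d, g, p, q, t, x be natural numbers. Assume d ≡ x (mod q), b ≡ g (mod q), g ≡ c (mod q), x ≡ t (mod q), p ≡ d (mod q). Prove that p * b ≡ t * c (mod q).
Since p ≡ d (mod q) and d ≡ x (mod q), p ≡ x (mod q). Since x ≡ t (mod q), p ≡ t (mod q). b ≡ g (mod q) and g ≡ c (mod q), so b ≡ c (mod q). Since p ≡ t (mod q), by multiplying congruences, p * b ≡ t * c (mod q).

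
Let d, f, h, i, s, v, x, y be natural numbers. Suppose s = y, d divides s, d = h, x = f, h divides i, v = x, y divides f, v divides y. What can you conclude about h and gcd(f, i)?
h divides gcd(f, i)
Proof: From v = x and x = f, v = f. Since v divides y, f divides y. Since y divides f, y = f. d = h and d divides s, thus h divides s. Since s = y, h divides y. y = f, so h divides f. h divides i, so h divides gcd(f, i).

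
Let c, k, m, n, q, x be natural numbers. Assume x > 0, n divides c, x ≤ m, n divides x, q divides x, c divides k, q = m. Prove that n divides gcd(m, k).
q = m and q divides x, therefore m divides x. Because x > 0, m ≤ x. From x ≤ m, x = m. n divides x, so n divides m. n divides c and c divides k, therefore n divides k. Since n divides m, n divides gcd(m, k).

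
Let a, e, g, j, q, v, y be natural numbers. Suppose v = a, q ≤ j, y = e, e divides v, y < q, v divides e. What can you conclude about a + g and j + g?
a + g < j + g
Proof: e divides v and v divides e, thus e = v. Since y = e, y = v. From y < q and q ≤ j, y < j. y = v, so v < j. Since v = a, a < j. Then a + g < j + g.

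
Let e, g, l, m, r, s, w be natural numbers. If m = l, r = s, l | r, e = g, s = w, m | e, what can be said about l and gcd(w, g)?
l | gcd(w, g)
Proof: r = s and s = w, so r = w. Since l | r, l | w. m = l and m | e, so l | e. e = g, so l | g. l | w, so l | gcd(w, g).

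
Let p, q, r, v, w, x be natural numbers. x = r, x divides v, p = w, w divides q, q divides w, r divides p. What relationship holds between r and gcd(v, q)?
r divides gcd(v, q)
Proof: Since x = r and x divides v, r divides v. Since w divides q and q divides w, w = q. Since p = w, p = q. Because r divides p, r divides q. Since r divides v, r divides gcd(v, q).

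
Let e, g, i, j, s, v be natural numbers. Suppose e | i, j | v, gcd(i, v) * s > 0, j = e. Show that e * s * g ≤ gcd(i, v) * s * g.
Since j = e and j | v, e | v. e | i, so e | gcd(i, v). Then e * s | gcd(i, v) * s. gcd(i, v) * s > 0, so e * s ≤ gcd(i, v) * s. Then e * s * g ≤ gcd(i, v) * s * g.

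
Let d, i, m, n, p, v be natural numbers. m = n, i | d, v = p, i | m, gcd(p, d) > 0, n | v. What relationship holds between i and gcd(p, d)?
i ≤ gcd(p, d)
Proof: Since m = n and i | m, i | n. v = p and n | v, therefore n | p. From i | n, i | p. Since i | d, i | gcd(p, d). Since gcd(p, d) > 0, i ≤ gcd(p, d).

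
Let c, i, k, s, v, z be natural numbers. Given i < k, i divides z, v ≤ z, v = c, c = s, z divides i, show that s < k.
v = c and c = s, so v = s. Because v ≤ z, s ≤ z. i divides z and z divides i, hence i = z. Since i < k, z < k. s ≤ z, so s < k.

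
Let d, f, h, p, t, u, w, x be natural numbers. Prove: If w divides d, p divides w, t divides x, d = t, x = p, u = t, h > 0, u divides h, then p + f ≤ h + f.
Because x = p and t divides x, t divides p. d = t and w divides d, therefore w divides t. p divides w, so p divides t. t divides p, so t = p. u = t and u divides h, therefore t divides h. Since h > 0, t ≤ h. Since t = p, p ≤ h. Then p + f ≤ h + f.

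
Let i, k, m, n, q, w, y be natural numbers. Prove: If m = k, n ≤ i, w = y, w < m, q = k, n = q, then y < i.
m = k and w < m, thus w < k. Since w = y, y < k. Because n = q and q = k, n = k. Since n ≤ i, k ≤ i. y < k, so y < i.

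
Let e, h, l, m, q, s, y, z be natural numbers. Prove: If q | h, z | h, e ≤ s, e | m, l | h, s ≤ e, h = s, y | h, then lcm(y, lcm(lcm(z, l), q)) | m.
s ≤ e and e ≤ s, thus s = e. z | h and l | h, so lcm(z, l) | h. q | h, so lcm(lcm(z, l), q) | h. Since y | h, lcm(y, lcm(lcm(z, l), q)) | h. Because h = s, lcm(y, lcm(lcm(z, l), q)) | s. Since s = e, lcm(y, lcm(lcm(z, l), q)) | e. e | m, so lcm(y, lcm(lcm(z, l), q)) | m.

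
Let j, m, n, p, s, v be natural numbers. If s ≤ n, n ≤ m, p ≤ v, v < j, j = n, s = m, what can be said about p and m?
p < m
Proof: s = m and s ≤ n, hence m ≤ n. n ≤ m, so n = m. Since j = n, j = m. p ≤ v and v < j, hence p < j. Since j = m, p < m.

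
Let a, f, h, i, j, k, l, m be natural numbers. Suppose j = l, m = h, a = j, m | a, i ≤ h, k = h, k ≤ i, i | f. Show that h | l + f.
a = j and m | a, thus m | j. Because m = h, h | j. From j = l, h | l. Because k = h and k ≤ i, h ≤ i. Since i ≤ h, i = h. Since i | f, h | f. h | l, so h | l + f.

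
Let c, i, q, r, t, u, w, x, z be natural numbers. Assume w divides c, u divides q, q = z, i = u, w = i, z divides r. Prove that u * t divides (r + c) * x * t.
q = z and u divides q, therefore u divides z. Since z divides r, u divides r. Since w = i and w divides c, i divides c. From i = u, u divides c. u divides r, so u divides r + c. Then u divides (r + c) * x. Then u * t divides (r + c) * x * t.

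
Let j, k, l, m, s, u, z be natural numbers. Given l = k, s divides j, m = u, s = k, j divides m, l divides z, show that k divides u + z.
s divides j and j divides m, hence s divides m. Since s = k, k divides m. m = u, so k divides u. Because l = k and l divides z, k divides z. k divides u, so k divides u + z.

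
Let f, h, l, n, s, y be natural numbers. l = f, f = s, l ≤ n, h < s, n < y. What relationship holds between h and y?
h < y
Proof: Because l = f and f = s, l = s. l ≤ n, so s ≤ n. Since h < s, h < n. Since n < y, h < y.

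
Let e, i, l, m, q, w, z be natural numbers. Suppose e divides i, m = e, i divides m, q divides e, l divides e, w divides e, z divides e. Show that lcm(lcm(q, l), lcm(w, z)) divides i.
From m = e and i divides m, i divides e. Since e divides i, e = i. q divides e and l divides e, so lcm(q, l) divides e. w divides e and z divides e, so lcm(w, z) divides e. lcm(q, l) divides e, so lcm(lcm(q, l), lcm(w, z)) divides e. Since e = i, lcm(lcm(q, l), lcm(w, z)) divides i.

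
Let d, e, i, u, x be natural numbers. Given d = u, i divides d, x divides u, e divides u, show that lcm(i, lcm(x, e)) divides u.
d = u and i divides d, thus i divides u. Since x divides u and e divides u, lcm(x, e) divides u. i divides u, so lcm(i, lcm(x, e)) divides u.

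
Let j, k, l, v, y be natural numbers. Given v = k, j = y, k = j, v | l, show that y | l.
k = j and j = y, thus k = y. Because v = k and v | l, k | l. k = y, so y | l.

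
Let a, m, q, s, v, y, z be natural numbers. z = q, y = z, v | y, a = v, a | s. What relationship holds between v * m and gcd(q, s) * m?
v * m | gcd(q, s) * m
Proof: y = z and v | y, so v | z. z = q, so v | q. From a = v and a | s, v | s. Since v | q, v | gcd(q, s). Then v * m | gcd(q, s) * m.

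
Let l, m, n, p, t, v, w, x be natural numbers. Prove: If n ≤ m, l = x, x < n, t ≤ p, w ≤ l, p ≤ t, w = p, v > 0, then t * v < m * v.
p ≤ t and t ≤ p, thus p = t. w = p, so w = t. l = x and w ≤ l, therefore w ≤ x. Because x < n and n ≤ m, x < m. Since w ≤ x, w < m. w = t, so t < m. Since v > 0, t * v < m * v.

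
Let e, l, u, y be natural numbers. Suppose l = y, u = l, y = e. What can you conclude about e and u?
e = u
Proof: From u = l and l = y, u = y. Since y = e, u = e. Then e = u.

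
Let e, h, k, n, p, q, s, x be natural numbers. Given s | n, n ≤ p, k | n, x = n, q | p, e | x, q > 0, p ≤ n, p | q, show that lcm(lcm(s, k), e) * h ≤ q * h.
From n ≤ p and p ≤ n, n = p. Since p | q and q | p, p = q. Since n = p, n = q. s | n and k | n, thus lcm(s, k) | n. Since x = n and e | x, e | n. Since lcm(s, k) | n, lcm(lcm(s, k), e) | n. n = q, so lcm(lcm(s, k), e) | q. q > 0, so lcm(lcm(s, k), e) ≤ q. Then lcm(lcm(s, k), e) * h ≤ q * h.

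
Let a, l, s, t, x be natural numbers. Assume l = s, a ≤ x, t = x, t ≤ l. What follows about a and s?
a ≤ s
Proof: Because t = x and t ≤ l, x ≤ l. Because a ≤ x, a ≤ l. Since l = s, a ≤ s.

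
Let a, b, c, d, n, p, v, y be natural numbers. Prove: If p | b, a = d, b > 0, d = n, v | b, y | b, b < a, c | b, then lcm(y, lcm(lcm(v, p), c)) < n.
Since v | b and p | b, lcm(v, p) | b. Since c | b, lcm(lcm(v, p), c) | b. y | b, so lcm(y, lcm(lcm(v, p), c)) | b. Because b > 0, lcm(y, lcm(lcm(v, p), c)) ≤ b. a = d and b < a, thus b < d. Since d = n, b < n. lcm(y, lcm(lcm(v, p), c)) ≤ b, so lcm(y, lcm(lcm(v, p), c)) < n.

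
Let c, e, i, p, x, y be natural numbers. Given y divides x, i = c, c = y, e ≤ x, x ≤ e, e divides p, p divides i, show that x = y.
i = c and c = y, so i = y. e ≤ x and x ≤ e, so e = x. e divides p and p divides i, thus e divides i. Because e = x, x divides i. Since i = y, x divides y. Since y divides x, y = x. Then x = y.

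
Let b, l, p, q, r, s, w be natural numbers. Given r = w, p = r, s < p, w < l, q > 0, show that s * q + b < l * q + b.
p = r and r = w, so p = w. Since s < p, s < w. w < l, so s < l. Because q > 0, by multiplying by a positive, s * q < l * q. Then s * q + b < l * q + b.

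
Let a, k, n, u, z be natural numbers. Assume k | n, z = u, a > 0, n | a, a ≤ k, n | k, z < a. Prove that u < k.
Since n | k and k | n, n = k. From n | a, k | a. Since a > 0, k ≤ a. Since a ≤ k, a = k. z < a, so z < k. Since z = u, u < k.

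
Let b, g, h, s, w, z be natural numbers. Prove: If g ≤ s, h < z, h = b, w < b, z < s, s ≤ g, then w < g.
s ≤ g and g ≤ s, so s = g. Since h < z and z < s, h < s. Since h = b, b < s. From s = g, b < g. w < b, so w < g.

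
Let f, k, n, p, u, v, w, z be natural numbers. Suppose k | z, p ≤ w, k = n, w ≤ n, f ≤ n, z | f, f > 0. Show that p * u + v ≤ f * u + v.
Since k | z and z | f, k | f. k = n, so n | f. Since f > 0, n ≤ f. f ≤ n, so n = f. p ≤ w and w ≤ n, hence p ≤ n. n = f, so p ≤ f. Then p * u ≤ f * u. Then p * u + v ≤ f * u + v.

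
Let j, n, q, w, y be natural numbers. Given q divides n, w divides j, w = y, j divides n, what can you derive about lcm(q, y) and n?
lcm(q, y) divides n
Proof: From w divides j and j divides n, w divides n. Since w = y, y divides n. q divides n, so lcm(q, y) divides n.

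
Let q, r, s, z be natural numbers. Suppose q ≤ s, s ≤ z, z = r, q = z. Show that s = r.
q = z and q ≤ s, hence z ≤ s. Since s ≤ z, s = z. Since z = r, s = r.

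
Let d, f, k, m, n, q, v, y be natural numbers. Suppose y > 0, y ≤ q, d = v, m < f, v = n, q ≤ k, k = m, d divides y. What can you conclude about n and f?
n < f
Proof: d = v and d divides y, hence v divides y. Since y > 0, v ≤ y. k = m and q ≤ k, therefore q ≤ m. y ≤ q, so y ≤ m. Since m < f, y < f. Because v ≤ y, v < f. v = n, so n < f.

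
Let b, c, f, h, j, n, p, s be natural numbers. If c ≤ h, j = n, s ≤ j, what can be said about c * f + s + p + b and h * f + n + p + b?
c * f + s + p + b ≤ h * f + n + p + b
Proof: Because c ≤ h, by multiplying by a non-negative, c * f ≤ h * f. Because j = n and s ≤ j, s ≤ n. c * f ≤ h * f, so c * f + s ≤ h * f + n. Then c * f + s + p ≤ h * f + n + p. Then c * f + s + p + b ≤ h * f + n + p + b.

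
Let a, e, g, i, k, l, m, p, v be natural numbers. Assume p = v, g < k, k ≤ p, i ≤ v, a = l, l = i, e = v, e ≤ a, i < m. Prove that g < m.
g < k and k ≤ p, so g < p. Since p = v, g < v. a = l and l = i, thus a = i. Because e = v and e ≤ a, v ≤ a. Because a = i, v ≤ i. Since i ≤ v, i = v. From i < m, v < m. From g < v, g < m.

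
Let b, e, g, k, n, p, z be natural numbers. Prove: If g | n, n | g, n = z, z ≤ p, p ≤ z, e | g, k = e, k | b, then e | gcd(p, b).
g | n and n | g, therefore g = n. n = z, so g = z. z ≤ p and p ≤ z, so z = p. Since g = z, g = p. e | g, so e | p. k = e and k | b, therefore e | b. e | p, so e | gcd(p, b).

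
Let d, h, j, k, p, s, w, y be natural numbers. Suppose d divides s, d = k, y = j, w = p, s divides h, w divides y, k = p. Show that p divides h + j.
d divides s and s divides h, therefore d divides h. Since d = k, k divides h. Because k = p, p divides h. w = p and w divides y, hence p divides y. y = j, so p divides j. Since p divides h, p divides h + j.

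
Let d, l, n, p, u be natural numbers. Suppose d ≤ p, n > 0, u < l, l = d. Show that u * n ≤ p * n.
From l = d and u < l, u < d. d ≤ p, so u < p. From n > 0, u * n < p * n. Then u * n ≤ p * n.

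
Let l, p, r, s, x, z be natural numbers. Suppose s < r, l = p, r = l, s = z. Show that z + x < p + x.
r = l and l = p, therefore r = p. s = z and s < r, so z < r. r = p, so z < p. Then z + x < p + x.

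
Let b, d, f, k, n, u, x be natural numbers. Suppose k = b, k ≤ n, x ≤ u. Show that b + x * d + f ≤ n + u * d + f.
k = b and k ≤ n, hence b ≤ n. x ≤ u. By multiplying by a non-negative, x * d ≤ u * d. Then x * d + f ≤ u * d + f. b ≤ n, so b + x * d + f ≤ n + u * d + f.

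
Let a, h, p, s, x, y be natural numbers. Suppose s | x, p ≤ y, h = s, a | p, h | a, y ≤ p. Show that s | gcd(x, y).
h = s and h | a, thus s | a. p ≤ y and y ≤ p, therefore p = y. Since a | p, a | y. Because s | a, s | y. s | x, so s | gcd(x, y).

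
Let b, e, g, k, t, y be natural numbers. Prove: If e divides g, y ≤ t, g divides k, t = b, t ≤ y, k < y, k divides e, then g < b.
k divides e and e divides g, hence k divides g. Since g divides k, k = g. y ≤ t and t ≤ y, hence y = t. Since t = b, y = b. k < y, so k < b. k = g, so g < b.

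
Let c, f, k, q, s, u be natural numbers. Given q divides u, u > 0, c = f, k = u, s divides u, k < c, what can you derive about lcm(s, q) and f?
lcm(s, q) < f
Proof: From s divides u and q divides u, lcm(s, q) divides u. Since u > 0, lcm(s, q) ≤ u. Because k = u and k < c, u < c. Since c = f, u < f. Since lcm(s, q) ≤ u, lcm(s, q) < f.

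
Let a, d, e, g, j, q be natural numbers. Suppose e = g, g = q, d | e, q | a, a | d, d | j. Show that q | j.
e = g and g = q, hence e = q. From d | e, d | q. q | a and a | d, hence q | d. d | q, so d = q. Since d | j, q | j.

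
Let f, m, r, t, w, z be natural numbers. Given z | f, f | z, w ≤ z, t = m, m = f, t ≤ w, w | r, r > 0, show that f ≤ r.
z | f and f | z, so z = f. w ≤ z, so w ≤ f. t = m and m = f, thus t = f. Since t ≤ w, f ≤ w. Because w ≤ f, w = f. w | r, so f | r. r > 0, so f ≤ r.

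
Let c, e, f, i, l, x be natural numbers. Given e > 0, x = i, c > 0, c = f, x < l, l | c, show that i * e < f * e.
x = i and x < l, so i < l. From l | c and c > 0, l ≤ c. Since c = f, l ≤ f. Since i < l, i < f. e > 0, so i * e < f * e.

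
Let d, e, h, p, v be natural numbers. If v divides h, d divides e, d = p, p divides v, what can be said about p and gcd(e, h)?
p divides gcd(e, h)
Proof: d = p and d divides e, thus p divides e. Because p divides v and v divides h, p divides h. From p divides e, p divides gcd(e, h).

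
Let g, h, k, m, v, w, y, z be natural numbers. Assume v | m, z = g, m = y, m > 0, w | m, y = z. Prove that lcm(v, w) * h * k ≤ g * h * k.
m = y and y = z, so m = z. Since z = g, m = g. v | m and w | m, hence lcm(v, w) | m. Since m > 0, lcm(v, w) ≤ m. Since m = g, lcm(v, w) ≤ g. Then lcm(v, w) * h ≤ g * h. Then lcm(v, w) * h * k ≤ g * h * k.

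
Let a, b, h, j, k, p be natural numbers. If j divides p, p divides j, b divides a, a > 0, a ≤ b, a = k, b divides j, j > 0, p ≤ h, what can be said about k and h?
k ≤ h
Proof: j divides p and p divides j, thus j = p. b divides a and a > 0, therefore b ≤ a. a ≤ b, so b = a. Since a = k, b = k. Since b divides j and j > 0, b ≤ j. From b = k, k ≤ j. j = p, so k ≤ p. Since p ≤ h, k ≤ h.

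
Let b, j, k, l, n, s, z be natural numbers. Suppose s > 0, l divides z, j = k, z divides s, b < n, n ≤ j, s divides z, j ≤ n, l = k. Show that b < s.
Because n ≤ j and j ≤ n, n = j. From j = k, n = k. b < n, so b < k. Since z divides s and s divides z, z = s. Since l divides z, l divides s. Since s > 0, l ≤ s. Because l = k, k ≤ s. Because b < k, b < s.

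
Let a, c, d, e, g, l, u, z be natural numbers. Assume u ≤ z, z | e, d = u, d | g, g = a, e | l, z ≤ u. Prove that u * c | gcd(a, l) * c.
g = a and d | g, so d | a. Since d = u, u | a. z ≤ u and u ≤ z, thus z = u. z | e, so u | e. Since e | l, u | l. Since u | a, u | gcd(a, l). Then u * c | gcd(a, l) * c.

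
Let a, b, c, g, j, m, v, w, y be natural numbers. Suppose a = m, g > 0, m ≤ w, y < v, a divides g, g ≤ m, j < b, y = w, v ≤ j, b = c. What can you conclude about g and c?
g < c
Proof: a divides g and g > 0, hence a ≤ g. Since a = m, m ≤ g. Since g ≤ m, m = g. Because y < v and v ≤ j, y < j. y = w, so w < j. j < b, so w < b. Since b = c, w < c. Since m ≤ w, m < c. Because m = g, g < c.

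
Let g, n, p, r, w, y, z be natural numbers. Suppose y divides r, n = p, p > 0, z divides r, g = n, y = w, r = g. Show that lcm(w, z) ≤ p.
g = n and n = p, therefore g = p. Since r = g, r = p. y = w and y divides r, therefore w divides r. Since z divides r, lcm(w, z) divides r. Because r = p, lcm(w, z) divides p. Since p > 0, lcm(w, z) ≤ p.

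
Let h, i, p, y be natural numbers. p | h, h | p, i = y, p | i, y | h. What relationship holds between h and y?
h = y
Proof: p | h and h | p, therefore p = h. Because i = y and p | i, p | y. Since p = h, h | y. Since y | h, h = y.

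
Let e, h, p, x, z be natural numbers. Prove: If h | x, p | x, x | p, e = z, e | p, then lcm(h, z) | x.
Since p | x and x | p, p = x. e = z and e | p, thus z | p. From p = x, z | x. h | x, so lcm(h, z) | x.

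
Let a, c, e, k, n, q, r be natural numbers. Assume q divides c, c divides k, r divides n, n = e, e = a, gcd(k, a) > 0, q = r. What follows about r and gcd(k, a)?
r ≤ gcd(k, a)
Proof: q = r and q divides c, so r divides c. Since c divides k, r divides k. n = e and e = a, hence n = a. Since r divides n, r divides a. Since r divides k, r divides gcd(k, a). gcd(k, a) > 0, so r ≤ gcd(k, a).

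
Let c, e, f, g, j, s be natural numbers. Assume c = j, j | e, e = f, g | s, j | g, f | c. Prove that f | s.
From e = f and j | e, j | f. c = j and f | c, so f | j. Since j | f, j = f. Since j | g and g | s, j | s. Since j = f, f | s.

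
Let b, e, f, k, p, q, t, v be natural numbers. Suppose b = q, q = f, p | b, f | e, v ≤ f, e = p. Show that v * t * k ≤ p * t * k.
e = p and f | e, thus f | p. b = q and q = f, therefore b = f. Since p | b, p | f. From f | p, f = p. Since v ≤ f, v ≤ p. Then v * t ≤ p * t. Then v * t * k ≤ p * t * k.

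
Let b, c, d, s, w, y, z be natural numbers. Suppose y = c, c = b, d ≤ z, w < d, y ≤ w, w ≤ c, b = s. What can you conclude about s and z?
s < z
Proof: Because y = c and y ≤ w, c ≤ w. w ≤ c, so w = c. From c = b, w = b. Since b = s, w = s. w < d and d ≤ z, thus w < z. w = s, so s < z.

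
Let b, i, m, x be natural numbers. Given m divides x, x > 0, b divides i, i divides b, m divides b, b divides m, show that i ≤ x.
Because m divides b and b divides m, m = b. b divides i and i divides b, therefore b = i. m = b, so m = i. Since m divides x and x > 0, m ≤ x. Since m = i, i ≤ x.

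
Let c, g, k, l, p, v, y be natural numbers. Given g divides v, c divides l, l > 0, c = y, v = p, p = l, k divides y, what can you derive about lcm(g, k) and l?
lcm(g, k) ≤ l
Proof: From v = p and p = l, v = l. g divides v, so g divides l. From c = y and c divides l, y divides l. Since k divides y, k divides l. Since g divides l, lcm(g, k) divides l. From l > 0, lcm(g, k) ≤ l.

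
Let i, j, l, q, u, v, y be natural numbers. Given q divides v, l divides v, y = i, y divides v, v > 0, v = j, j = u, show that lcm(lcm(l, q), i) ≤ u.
Since v = j and j = u, v = u. l divides v and q divides v, hence lcm(l, q) divides v. y = i and y divides v, hence i divides v. Because lcm(l, q) divides v, lcm(lcm(l, q), i) divides v. Since v > 0, lcm(lcm(l, q), i) ≤ v. Since v = u, lcm(lcm(l, q), i) ≤ u.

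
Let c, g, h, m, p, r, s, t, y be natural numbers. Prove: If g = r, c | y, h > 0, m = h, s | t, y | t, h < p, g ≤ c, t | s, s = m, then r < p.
From g = r and g ≤ c, r ≤ c. s = m and m = h, hence s = h. t | s and s | t, thus t = s. Since c | y and y | t, c | t. Since t = s, c | s. Since s = h, c | h. Since h > 0, c ≤ h. Since r ≤ c, r ≤ h. Since h < p, r < p.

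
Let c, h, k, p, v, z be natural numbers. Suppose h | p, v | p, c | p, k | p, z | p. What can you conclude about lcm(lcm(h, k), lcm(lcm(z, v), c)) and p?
lcm(lcm(h, k), lcm(lcm(z, v), c)) | p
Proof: h | p and k | p, hence lcm(h, k) | p. z | p and v | p, so lcm(z, v) | p. Because c | p, lcm(lcm(z, v), c) | p. From lcm(h, k) | p, lcm(lcm(h, k), lcm(lcm(z, v), c)) | p.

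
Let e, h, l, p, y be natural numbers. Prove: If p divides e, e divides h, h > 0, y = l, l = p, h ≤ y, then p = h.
p divides e and e divides h, hence p divides h. h > 0, so p ≤ h. y = l and l = p, hence y = p. Since h ≤ y, h ≤ p. Since p ≤ h, p = h.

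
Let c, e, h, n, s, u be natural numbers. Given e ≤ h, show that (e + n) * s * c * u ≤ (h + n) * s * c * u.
Because e ≤ h, e + n ≤ h + n. By multiplying by a non-negative, (e + n) * s ≤ (h + n) * s. By multiplying by a non-negative, (e + n) * s * c ≤ (h + n) * s * c. By multiplying by a non-negative, (e + n) * s * c * u ≤ (h + n) * s * c * u.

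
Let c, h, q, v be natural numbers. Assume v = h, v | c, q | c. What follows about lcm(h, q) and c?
lcm(h, q) | c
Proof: From v = h and v | c, h | c. q | c, so lcm(h, q) | c.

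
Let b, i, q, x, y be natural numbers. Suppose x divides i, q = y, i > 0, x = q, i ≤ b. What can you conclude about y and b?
y ≤ b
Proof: From x = q and x divides i, q divides i. i > 0, so q ≤ i. q = y, so y ≤ i. i ≤ b, so y ≤ b.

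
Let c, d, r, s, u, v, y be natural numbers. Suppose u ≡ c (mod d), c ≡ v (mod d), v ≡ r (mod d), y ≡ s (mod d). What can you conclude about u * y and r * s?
u * y ≡ r * s (mod d)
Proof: u ≡ c (mod d) and c ≡ v (mod d), hence u ≡ v (mod d). v ≡ r (mod d), so u ≡ r (mod d). Since y ≡ s (mod d), u * y ≡ r * s (mod d).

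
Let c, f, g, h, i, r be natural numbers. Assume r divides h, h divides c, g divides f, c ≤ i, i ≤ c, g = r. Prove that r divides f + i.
g = r and g divides f, hence r divides f. c ≤ i and i ≤ c, thus c = i. From r divides h and h divides c, r divides c. c = i, so r divides i. r divides f, so r divides f + i.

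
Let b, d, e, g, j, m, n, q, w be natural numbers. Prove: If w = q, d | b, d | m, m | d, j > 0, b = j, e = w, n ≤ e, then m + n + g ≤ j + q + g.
Because d | m and m | d, d = m. Since b = j and d | b, d | j. d = m, so m | j. Since j > 0, m ≤ j. e = w and w = q, therefore e = q. n ≤ e, so n ≤ q. Since m ≤ j, m + n ≤ j + q. Then m + n + g ≤ j + q + g.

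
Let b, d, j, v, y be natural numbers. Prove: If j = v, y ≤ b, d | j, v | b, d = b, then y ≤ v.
d = b and d | j, thus b | j. j = v, so b | v. Since v | b, b = v. y ≤ b, so y ≤ v.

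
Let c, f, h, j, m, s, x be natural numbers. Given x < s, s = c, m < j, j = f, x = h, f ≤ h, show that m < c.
j = f and m < j, so m < f. f ≤ h, so m < h. s = c and x < s, hence x < c. Since x = h, h < c. m < h, so m < c.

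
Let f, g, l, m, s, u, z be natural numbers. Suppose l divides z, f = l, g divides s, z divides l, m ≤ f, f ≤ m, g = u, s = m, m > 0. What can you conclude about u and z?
u ≤ z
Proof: Since m ≤ f and f ≤ m, m = f. f = l, so m = l. l divides z and z divides l, so l = z. Since m = l, m = z. s = m and g divides s, so g divides m. Since g = u, u divides m. m > 0, so u ≤ m. m = z, so u ≤ z.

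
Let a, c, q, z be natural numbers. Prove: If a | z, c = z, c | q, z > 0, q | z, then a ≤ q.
c = z and c | q, therefore z | q. q | z, so z = q. Because a | z and z > 0, a ≤ z. z = q, so a ≤ q.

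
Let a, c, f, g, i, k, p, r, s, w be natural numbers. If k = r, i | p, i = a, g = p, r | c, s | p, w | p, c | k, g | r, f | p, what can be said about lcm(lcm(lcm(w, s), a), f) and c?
lcm(lcm(lcm(w, s), a), f) | c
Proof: k = r and c | k, so c | r. r | c, so r = c. From w | p and s | p, lcm(w, s) | p. i = a and i | p, thus a | p. lcm(w, s) | p, so lcm(lcm(w, s), a) | p. f | p, so lcm(lcm(lcm(w, s), a), f) | p. g = p and g | r, therefore p | r. lcm(lcm(lcm(w, s), a), f) | p, so lcm(lcm(lcm(w, s), a), f) | r. From r = c, lcm(lcm(lcm(w, s), a), f) | c.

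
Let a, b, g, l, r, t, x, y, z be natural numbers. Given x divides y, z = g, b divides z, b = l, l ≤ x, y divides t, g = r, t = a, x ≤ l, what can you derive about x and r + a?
x divides r + a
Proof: From l ≤ x and x ≤ l, l = x. Since b = l, b = x. Since z = g and b divides z, b divides g. Since b = x, x divides g. g = r, so x divides r. t = a and y divides t, therefore y divides a. Since x divides y, x divides a. Since x divides r, x divides r + a.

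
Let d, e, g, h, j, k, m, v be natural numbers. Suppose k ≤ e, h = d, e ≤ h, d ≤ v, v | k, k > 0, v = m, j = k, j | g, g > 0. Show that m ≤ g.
h = d and e ≤ h, hence e ≤ d. Since k ≤ e, k ≤ d. Since d ≤ v, k ≤ v. Because v | k and k > 0, v ≤ k. Because k ≤ v, k = v. v = m, so k = m. j = k and j | g, so k | g. g > 0, so k ≤ g. k = m, so m ≤ g.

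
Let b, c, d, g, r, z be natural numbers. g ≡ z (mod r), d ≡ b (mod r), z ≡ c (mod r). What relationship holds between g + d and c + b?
g + d ≡ c + b (mod r)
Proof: Since g ≡ z (mod r) and z ≡ c (mod r), g ≡ c (mod r). Since d ≡ b (mod r), g + d ≡ c + b (mod r).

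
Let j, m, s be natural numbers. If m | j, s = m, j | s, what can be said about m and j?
m = j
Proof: From s = m and j | s, j | m. Since m | j, j = m. Then m = j.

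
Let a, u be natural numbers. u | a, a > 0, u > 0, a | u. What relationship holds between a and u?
a = u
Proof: a | u and u > 0, so a ≤ u. u | a and a > 0, therefore u ≤ a. From a ≤ u, a = u.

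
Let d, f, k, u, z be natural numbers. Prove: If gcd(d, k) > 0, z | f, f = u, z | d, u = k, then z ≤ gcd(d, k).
Since f = u and z | f, z | u. Since u = k, z | k. Since z | d, z | gcd(d, k). Since gcd(d, k) > 0, z ≤ gcd(d, k).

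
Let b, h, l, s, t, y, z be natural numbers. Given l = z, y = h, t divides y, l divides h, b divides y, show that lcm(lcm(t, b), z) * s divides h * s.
Because t divides y and b divides y, lcm(t, b) divides y. Because y = h, lcm(t, b) divides h. l = z and l divides h, hence z divides h. Since lcm(t, b) divides h, lcm(lcm(t, b), z) divides h. Then lcm(lcm(t, b), z) * s divides h * s.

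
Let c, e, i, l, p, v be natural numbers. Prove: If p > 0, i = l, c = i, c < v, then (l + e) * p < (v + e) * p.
Since c = i and i = l, c = l. c < v, so l < v. Then l + e < v + e. Since p > 0, by multiplying by a positive, (l + e) * p < (v + e) * p.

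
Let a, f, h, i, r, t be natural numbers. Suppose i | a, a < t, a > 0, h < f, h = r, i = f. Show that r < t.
i | a and a > 0, therefore i ≤ a. Since a < t, i < t. Since i = f, f < t. Since h < f, h < t. Since h = r, r < t.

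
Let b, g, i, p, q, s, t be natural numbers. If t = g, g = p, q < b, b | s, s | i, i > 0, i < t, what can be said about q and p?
q < p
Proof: Because t = g and g = p, t = p. b | s and s | i, hence b | i. Since i > 0, b ≤ i. From i < t, b < t. Since q < b, q < t. Since t = p, q < p.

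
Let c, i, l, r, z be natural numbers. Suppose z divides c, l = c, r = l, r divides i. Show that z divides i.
Because r = l and r divides i, l divides i. l = c, so c divides i. z divides c, so z divides i.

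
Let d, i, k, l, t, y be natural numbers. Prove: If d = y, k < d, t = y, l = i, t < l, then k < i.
From d = y and k < d, k < y. l = i and t < l, so t < i. t = y, so y < i. Because k < y, k < i.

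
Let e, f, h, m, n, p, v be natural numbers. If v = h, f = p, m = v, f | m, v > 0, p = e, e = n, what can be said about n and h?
n ≤ h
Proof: f = p and p = e, so f = e. m = v and f | m, thus f | v. Since v > 0, f ≤ v. Because f = e, e ≤ v. v = h, so e ≤ h. e = n, so n ≤ h.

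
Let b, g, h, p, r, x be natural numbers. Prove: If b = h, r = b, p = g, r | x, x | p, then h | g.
Because r = b and b = h, r = h. r | x, so h | x. p = g and x | p, so x | g. From h | x, h | g.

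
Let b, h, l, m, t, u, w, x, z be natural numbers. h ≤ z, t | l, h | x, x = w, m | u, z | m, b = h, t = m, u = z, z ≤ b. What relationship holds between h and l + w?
h | l + w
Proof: u = z and m | u, thus m | z. Since z | m, m = z. Because b = h and z ≤ b, z ≤ h. Since h ≤ z, z = h. Since m = z, m = h. Since t = m and t | l, m | l. m = h, so h | l. Because x = w and h | x, h | w. h | l, so h | l + w.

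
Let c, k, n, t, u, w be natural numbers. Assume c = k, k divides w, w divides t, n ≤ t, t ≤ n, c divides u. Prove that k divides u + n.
Because c = k and c divides u, k divides u. t ≤ n and n ≤ t, hence t = n. From w divides t, w divides n. Since k divides w, k divides n. k divides u, so k divides u + n.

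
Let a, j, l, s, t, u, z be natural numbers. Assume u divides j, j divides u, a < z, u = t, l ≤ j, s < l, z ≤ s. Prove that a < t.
From j divides u and u divides j, j = u. Since a < z and z ≤ s, a < s. s < l and l ≤ j, thus s < j. a < s, so a < j. j = u, so a < u. u = t, so a < t.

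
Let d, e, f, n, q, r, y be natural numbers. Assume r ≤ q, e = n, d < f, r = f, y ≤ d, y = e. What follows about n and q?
n < q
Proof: y = e and e = n, hence y = n. r = f and r ≤ q, thus f ≤ q. Since d < f, d < q. y ≤ d, so y < q. Since y = n, n < q.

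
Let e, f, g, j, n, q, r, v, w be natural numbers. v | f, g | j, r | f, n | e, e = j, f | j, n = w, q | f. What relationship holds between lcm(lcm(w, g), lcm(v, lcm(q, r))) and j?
lcm(lcm(w, g), lcm(v, lcm(q, r))) | j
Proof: e = j and n | e, so n | j. Since n = w, w | j. Since g | j, lcm(w, g) | j. Because q | f and r | f, lcm(q, r) | f. Since v | f, lcm(v, lcm(q, r)) | f. Since f | j, lcm(v, lcm(q, r)) | j. Since lcm(w, g) | j, lcm(lcm(w, g), lcm(v, lcm(q, r))) | j.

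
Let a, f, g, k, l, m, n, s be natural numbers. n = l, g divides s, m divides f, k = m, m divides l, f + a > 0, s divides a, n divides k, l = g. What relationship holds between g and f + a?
g ≤ f + a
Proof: Because n = l and n divides k, l divides k. k = m, so l divides m. m divides l, so m = l. l = g, so m = g. Since m divides f, g divides f. g divides s and s divides a, therefore g divides a. g divides f, so g divides f + a. Because f + a > 0, g ≤ f + a.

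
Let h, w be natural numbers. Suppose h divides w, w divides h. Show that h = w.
Because h divides w and w divides h, by mutual divisibility, h = w.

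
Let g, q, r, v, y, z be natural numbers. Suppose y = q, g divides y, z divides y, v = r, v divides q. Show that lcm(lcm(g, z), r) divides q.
Since g divides y and z divides y, lcm(g, z) divides y. Because y = q, lcm(g, z) divides q. From v = r and v divides q, r divides q. Since lcm(g, z) divides q, lcm(lcm(g, z), r) divides q.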